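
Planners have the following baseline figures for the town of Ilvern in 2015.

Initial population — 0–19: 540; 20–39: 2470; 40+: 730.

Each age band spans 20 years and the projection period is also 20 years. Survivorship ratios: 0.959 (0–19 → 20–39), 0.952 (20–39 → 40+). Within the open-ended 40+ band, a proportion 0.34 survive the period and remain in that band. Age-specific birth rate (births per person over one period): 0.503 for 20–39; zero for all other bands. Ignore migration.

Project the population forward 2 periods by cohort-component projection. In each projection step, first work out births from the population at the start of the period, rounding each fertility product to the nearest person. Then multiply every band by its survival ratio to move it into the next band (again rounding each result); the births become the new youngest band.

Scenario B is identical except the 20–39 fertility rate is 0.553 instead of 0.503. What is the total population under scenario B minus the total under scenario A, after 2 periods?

Call the bands 1 to 3, youngest first.
Period 1:
Births: 2470 × 0.503 = 1242
Band 2: 540 × 0.959 = 518
Band 3: 2470 × 0.952 + 730 × 0.34 = 2351 + 248 = 2599
Population now: 0–19=1242, 20–39=518, 40+=2599
Period 2:
Births: 518 × 0.503 = 261
Band 2: 1242 × 0.959 = 1191
Band 3: 518 × 0.952 + 2599 × 0.34 = 493 + 884 = 1377
Population now: 0–19=261, 20–39=1191, 40+=1377
Scenario A total after 2 periods: 2829
Scenario B projection —
Period 1:
Births: 2470 × 0.553 = 1366
Band 2: 540 × 0.959 = 518
Band 3: 2470 × 0.952 + 730 × 0.34 = 2351 + 248 = 2599
Population now: 0–19=1366, 20–39=518, 40+=2599
Period 2:
Births: 518 × 0.553 = 286
Band 2: 1366 × 0.959 = 1310
Band 3: 518 × 0.952 + 2599 × 0.34 = 493 + 884 = 1377
Population now: 0–19=286, 20–39=1310, 40+=1377
Scenario B total after 2 periods: 2973
Difference B − A = 2973 − 2829 = 144

144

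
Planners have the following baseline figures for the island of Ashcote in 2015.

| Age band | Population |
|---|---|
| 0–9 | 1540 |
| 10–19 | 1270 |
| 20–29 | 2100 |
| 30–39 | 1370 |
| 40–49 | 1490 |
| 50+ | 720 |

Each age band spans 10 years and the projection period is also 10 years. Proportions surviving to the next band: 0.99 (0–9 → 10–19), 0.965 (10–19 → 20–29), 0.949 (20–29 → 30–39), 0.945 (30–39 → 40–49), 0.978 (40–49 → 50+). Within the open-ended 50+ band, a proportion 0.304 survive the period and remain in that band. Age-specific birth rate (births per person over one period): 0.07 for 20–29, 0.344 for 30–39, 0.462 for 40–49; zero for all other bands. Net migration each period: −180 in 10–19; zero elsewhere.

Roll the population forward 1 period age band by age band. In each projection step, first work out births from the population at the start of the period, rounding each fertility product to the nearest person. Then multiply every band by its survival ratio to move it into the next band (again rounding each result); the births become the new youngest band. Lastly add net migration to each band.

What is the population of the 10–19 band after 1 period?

1345

[period 1]
Births: 2100 * 0.07 = 147 ; 1370 * 0.344 = 471 ; 1490 * 0.462 = 688 → total 1306
10–19: 1540 * 0.99 = 1525
20–29: 1270 * 0.965 = 1226
30–39: 2100 * 0.949 = 1993
40–49: 1370 * 0.945 = 1295
50+: 1490 * 0.978 + 720 * 0.304 = 1457 + 219 = 1676
Net migration: 10–19 − 180 → 1345
End of period: [1306, 1345, 1226, 1993, 1295, 1676]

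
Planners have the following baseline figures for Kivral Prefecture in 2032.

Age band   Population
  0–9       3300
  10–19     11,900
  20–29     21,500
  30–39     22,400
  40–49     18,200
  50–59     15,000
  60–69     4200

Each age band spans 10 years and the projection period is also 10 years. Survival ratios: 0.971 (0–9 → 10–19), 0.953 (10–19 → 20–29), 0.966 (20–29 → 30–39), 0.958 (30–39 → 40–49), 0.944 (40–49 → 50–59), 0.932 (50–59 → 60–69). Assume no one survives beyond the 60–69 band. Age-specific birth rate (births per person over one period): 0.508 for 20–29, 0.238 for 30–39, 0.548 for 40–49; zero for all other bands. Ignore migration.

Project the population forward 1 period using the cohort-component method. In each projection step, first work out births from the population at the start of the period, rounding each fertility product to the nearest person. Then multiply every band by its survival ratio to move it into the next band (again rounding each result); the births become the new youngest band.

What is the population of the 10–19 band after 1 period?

3204

Call the groups 1 to 7, youngest first.
Period 1.
Births: 21500 * 0.508 = 10922 ; 22400 * 0.238 = 5331 ; 18200 * 0.548 = 9974 — total 26227
Group 2: 3300 * 0.971 = 3204
Group 3: 11900 * 0.953 = 11341
Group 4: 21500 * 0.966 = 20769
Group 5: 22400 * 0.958 = 21459
Group 6: 18200 * 0.944 = 17181
Group 7: 15000 * 0.932 = 13980
→ [26227, 3204, 11341, 20769, 21459, 17181, 13980]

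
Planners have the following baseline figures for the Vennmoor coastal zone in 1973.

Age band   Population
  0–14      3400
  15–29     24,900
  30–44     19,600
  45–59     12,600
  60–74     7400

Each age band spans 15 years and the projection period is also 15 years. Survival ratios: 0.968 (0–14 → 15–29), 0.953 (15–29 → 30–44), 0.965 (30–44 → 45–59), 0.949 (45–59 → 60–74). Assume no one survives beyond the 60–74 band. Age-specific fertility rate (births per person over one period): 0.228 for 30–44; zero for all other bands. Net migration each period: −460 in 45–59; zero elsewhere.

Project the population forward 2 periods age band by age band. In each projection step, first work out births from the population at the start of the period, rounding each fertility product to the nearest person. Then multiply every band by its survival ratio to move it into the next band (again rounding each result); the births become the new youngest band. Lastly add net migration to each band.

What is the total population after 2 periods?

52824

Period 1:
Births: 19600 × 0.228 = 4469
15–29: 3400 × 0.968 = 3291
30–44: 24900 × 0.953 = 23730
45–59: 19600 × 0.965 = 18914
60–74: 12600 × 0.949 = 11957
Net migration: 45–59 − 460 → 18454
→ [4469, 3291, 23730, 18454, 11957]
Period 2:
Births: 23730 × 0.228 = 5410
15–29: 4469 × 0.968 = 4326
30–44: 3291 × 0.953 = 3136
45–59: 23730 × 0.965 = 22899
60–74: 18454 × 0.949 = 17513
Net migration: 45–59 − 460 → 22439
→ [5410, 4326, 3136, 22439, 17513]
Total after period 2: 5410 + 4326 + 3136 + 22439 + 17513 = 52824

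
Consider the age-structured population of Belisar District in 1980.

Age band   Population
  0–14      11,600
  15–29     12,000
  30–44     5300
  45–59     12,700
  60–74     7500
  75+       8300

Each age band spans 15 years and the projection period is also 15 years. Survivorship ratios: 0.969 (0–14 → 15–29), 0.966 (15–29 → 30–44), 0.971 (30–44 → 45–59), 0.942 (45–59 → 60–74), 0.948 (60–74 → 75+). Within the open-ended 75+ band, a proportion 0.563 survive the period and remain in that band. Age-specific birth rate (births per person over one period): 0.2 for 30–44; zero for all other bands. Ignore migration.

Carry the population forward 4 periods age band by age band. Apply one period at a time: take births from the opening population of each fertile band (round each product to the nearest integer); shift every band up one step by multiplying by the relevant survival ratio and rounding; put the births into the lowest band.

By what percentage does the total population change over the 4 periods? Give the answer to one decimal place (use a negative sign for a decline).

(Bands numbered youngest = 1 to oldest = 6.)
[period 1]
Births: 5300 × 0.2 = 1060
Band 2: 11600 × 0.969 = 11240
Band 3: 12000 × 0.966 = 11592
Band 4: 5300 × 0.971 = 5146
Band 5: 12700 × 0.942 = 11963
Band 6: 7500 × 0.948 + 8300 × 0.563 = 7110 + 4673 = 11783
Population now: 0–14=1060, 15–29=11240, 30–44=11592, 45–59=5146, 60–74=11963, 75+=11783
[period 2]
Births: 11592 × 0.2 = 2318
Band 2: 1060 × 0.969 = 1027
Band 3: 11240 × 0.966 = 10858
Band 4: 11592 × 0.971 = 11256
Band 5: 5146 × 0.942 = 4848
Band 6: 11963 × 0.948 + 11783 × 0.563 = 11341 + 6634 = 17975
Population now: 0–14=2318, 15–29=1027, 30–44=10858, 45–59=11256, 60–74=4848, 75+=17975
[period 3]
Births: 10858 × 0.2 = 2172
Band 2: 2318 × 0.969 = 2246
Band 3: 1027 × 0.966 = 992
Band 4: 10858 × 0.971 = 10543
Band 5: 11256 × 0.942 = 10603
Band 6: 4848 × 0.948 + 17975 × 0.563 = 4596 + 10120 = 14716
Population now: 0–14=2172, 15–29=2246, 30–44=992, 45–59=10543, 60–74=10603, 75+=14716
[period 4]
Births: 992 × 0.2 = 198
Band 2: 2172 × 0.969 = 2105
Band 3: 2246 × 0.966 = 2170
Band 4: 992 × 0.971 = 963
Band 5: 10543 × 0.942 = 9932
Band 6: 10603 × 0.948 + 14716 × 0.563 = 10052 + 8285 = 18337
Population now: 0–14=198, 15–29=2105, 30–44=2170, 45–59=963, 60–74=9932, 75+=18337
Total: 57400 → 33705; change = -23695; percentage change = -41.3%

-41.3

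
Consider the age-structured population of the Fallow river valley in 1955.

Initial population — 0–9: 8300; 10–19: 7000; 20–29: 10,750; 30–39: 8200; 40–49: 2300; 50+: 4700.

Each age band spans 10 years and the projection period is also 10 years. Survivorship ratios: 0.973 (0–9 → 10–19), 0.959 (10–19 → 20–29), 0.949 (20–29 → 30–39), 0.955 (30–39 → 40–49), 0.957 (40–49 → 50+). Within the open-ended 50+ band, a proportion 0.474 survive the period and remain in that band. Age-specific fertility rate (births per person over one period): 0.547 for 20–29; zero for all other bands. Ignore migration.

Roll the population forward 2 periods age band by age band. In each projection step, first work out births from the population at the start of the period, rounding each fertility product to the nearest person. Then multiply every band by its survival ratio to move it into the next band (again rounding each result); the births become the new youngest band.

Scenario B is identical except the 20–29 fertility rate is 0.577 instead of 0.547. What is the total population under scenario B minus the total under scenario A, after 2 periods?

After projecting period 1:
Births: 10750 * 0.547 = 5880
10–19: 8300 * 0.973 = 8076
20–29: 7000 * 0.959 = 6713
30–39: 10750 * 0.949 = 10202
40–49: 8200 * 0.955 = 7831
50+: 2300 * 0.957 + 4700 * 0.474 = 2201 + 2228 = 4429
→ [5880, 8076, 6713, 10202, 7831, 4429]
After projecting period 2:
Births: 6713 * 0.547 = 3672
10–19: 5880 * 0.973 = 5721
20–29: 8076 * 0.959 = 7745
30–39: 6713 * 0.949 = 6371
40–49: 10202 * 0.955 = 9743
50+: 7831 * 0.957 + 4429 * 0.474 = 7494 + 2099 = 9593
→ [3672, 5721, 7745, 6371, 9743, 9593]
Scenario A total after 2 periods: 42845
Scenario B projection —
After projecting period 1:
Births: 10750 * 0.577 = 6203
10–19: 8300 * 0.973 = 8076
20–29: 7000 * 0.959 = 6713
30–39: 10750 * 0.949 = 10202
40–49: 8200 * 0.955 = 7831
50+: 2300 * 0.957 + 4700 * 0.474 = 2201 + 2228 = 4429
→ [6203, 8076, 6713, 10202, 7831, 4429]
After projecting period 2:
Births: 6713 * 0.577 = 3873
10–19: 6203 * 0.973 = 6036
20–29: 8076 * 0.959 = 7745
30–39: 6713 * 0.949 = 6371
40–49: 10202 * 0.955 = 9743
50+: 7831 * 0.957 + 4429 * 0.474 = 7494 + 2099 = 9593
→ [3873, 6036, 7745, 6371, 9743, 9593]
Scenario B total after 2 periods: 43361
Difference B − A = 43361 − 42845 = 516

516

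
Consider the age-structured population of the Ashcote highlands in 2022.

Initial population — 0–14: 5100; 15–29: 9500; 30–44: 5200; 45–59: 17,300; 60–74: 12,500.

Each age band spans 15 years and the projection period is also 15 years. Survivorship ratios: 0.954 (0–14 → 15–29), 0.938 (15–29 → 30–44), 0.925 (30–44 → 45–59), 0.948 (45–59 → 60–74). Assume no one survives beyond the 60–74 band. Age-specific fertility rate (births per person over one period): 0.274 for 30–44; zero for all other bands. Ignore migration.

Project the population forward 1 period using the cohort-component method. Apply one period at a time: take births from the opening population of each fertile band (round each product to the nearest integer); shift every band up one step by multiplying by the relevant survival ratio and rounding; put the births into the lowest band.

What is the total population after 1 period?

36411

Period 1.
Births: 5200 * 0.274 = 1425
15–29: 5100 * 0.954 = 4865
30–44: 9500 * 0.938 = 8911
45–59: 5200 * 0.925 = 4810
60–74: 17300 * 0.948 = 16400
Population now: 0–14=1425, 15–29=4865, 30–44=8911, 45–59=4810, 60–74=16400
Total after period 1: 1425 + 4865 + 8911 + 4810 + 16400 = 36411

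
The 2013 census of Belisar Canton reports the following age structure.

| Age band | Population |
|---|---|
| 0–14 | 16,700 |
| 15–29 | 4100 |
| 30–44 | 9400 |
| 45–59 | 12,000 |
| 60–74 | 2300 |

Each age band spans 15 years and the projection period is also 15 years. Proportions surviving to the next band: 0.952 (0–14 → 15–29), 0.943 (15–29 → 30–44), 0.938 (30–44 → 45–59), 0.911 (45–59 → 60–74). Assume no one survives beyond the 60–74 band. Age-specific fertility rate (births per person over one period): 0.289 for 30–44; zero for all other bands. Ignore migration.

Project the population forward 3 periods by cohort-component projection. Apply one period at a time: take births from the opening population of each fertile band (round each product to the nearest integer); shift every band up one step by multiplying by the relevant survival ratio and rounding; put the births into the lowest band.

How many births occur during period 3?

Period 1.
Births: 9400 * 0.289 = 2717
15–29: 16700 * 0.952 = 15898
30–44: 4100 * 0.943 = 3866
45–59: 9400 * 0.938 = 8817
60–74: 12000 * 0.911 = 10932
Giving 2717 / 15898 / 3866 / 8817 / 10932.
Period 2.
Births: 3866 * 0.289 = 1117
15–29: 2717 * 0.952 = 2587
30–44: 15898 * 0.943 = 14992
45–59: 3866 * 0.938 = 3626
60–74: 8817 * 0.911 = 8032
Giving 1117 / 2587 / 14992 / 3626 / 8032.
Period 3.
Births: 14992 * 0.289 = 4333
15–29: 1117 * 0.952 = 1063
30–44: 2587 * 0.943 = 2440
45–59: 14992 * 0.938 = 14062
60–74: 3626 * 0.911 = 3303
Giving 4333 / 1063 / 2440 / 14062 / 3303.

4333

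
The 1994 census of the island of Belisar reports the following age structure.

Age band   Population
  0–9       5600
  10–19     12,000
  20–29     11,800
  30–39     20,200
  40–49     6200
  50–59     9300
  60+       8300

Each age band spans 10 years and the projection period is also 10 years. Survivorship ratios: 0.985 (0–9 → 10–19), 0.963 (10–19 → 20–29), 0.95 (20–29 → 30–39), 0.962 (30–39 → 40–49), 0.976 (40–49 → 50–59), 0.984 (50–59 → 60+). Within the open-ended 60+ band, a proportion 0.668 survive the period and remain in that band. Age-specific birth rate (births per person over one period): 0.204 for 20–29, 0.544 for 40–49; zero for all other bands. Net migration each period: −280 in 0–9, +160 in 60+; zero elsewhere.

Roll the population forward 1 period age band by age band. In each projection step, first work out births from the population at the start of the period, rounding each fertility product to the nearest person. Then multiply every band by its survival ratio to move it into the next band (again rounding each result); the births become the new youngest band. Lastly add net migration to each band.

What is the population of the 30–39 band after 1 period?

Numbering the groups 1..7 from youngest to oldest:
Period 1.
Births: 11800 × 0.204 = 2407 ; 6200 × 0.544 = 3373 ⇒ total 5780
Group 2: 5600 × 0.985 = 5516
Group 3: 12000 × 0.963 = 11556
Group 4: 11800 × 0.95 = 11210
Group 5: 20200 × 0.962 = 19432
Group 6: 6200 × 0.976 = 6051
Group 7: 9300 × 0.984 + 8300 × 0.668 = 9151 + 5544 = 14695
Net migration: Group 1 − 280 → 5500; Group 7 + 160 → 14855
→ [5500, 5516, 11556, 11210, 19432, 6051, 14855]

11210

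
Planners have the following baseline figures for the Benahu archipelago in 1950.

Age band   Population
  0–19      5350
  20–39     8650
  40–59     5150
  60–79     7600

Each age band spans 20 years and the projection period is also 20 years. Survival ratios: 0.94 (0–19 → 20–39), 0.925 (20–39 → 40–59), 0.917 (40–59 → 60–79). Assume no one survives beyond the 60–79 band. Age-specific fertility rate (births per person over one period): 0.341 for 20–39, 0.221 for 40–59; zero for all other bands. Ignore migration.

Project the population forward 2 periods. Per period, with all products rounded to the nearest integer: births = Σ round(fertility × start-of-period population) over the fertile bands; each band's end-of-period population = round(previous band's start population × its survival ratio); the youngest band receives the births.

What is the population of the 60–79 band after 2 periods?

7337

Let group 1 be 0–19 through group 4 = 60–79.
[period 1]
Births: 8650 * 0.341 = 2950 ; 5150 * 0.221 = 1138 → total 4088
Group 2: 5350 * 0.94 = 5029
Group 3: 8650 * 0.925 = 8001
Group 4: 5150 * 0.917 = 4723
→ [4088, 5029, 8001, 4723]
[period 2]
Births: 5029 * 0.341 = 1715 ; 8001 * 0.221 = 1768 → total 3483
Group 2: 4088 * 0.94 = 3843
Group 3: 5029 * 0.925 = 4652
Group 4: 8001 * 0.917 = 7337
→ [3483, 3843, 4652, 7337]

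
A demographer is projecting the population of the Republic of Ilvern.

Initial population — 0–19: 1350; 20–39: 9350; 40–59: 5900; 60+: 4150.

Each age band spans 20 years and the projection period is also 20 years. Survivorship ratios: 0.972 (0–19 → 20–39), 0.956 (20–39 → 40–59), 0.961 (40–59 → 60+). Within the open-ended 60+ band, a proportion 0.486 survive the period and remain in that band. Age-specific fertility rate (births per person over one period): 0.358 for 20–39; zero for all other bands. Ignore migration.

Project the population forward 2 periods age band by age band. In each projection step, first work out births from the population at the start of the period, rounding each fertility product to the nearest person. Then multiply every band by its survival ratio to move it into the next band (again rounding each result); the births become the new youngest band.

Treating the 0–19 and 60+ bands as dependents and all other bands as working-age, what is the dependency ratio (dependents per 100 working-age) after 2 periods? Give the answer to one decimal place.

Period 1:
Births: 9350 × 0.358 = 3347
20–39: 1350 × 0.972 = 1312
40–59: 9350 × 0.956 = 8939
60+: 5900 × 0.961 + 4150 × 0.486 = 5670 + 2017 = 7687
→ [3347, 1312, 8939, 7687]
Period 2:
Births: 1312 × 0.358 = 470
20–39: 3347 × 0.972 = 3253
40–59: 1312 × 0.956 = 1254
60+: 8939 × 0.961 + 7687 × 0.486 = 8590 + 3736 = 12326
→ [470, 3253, 1254, 12326]
Dependents (band 0–19 + band 60+) = 470 + 12326 = 12796; working-age = 4507; ratio = 12796/4507 × 100 = 283.9

283.9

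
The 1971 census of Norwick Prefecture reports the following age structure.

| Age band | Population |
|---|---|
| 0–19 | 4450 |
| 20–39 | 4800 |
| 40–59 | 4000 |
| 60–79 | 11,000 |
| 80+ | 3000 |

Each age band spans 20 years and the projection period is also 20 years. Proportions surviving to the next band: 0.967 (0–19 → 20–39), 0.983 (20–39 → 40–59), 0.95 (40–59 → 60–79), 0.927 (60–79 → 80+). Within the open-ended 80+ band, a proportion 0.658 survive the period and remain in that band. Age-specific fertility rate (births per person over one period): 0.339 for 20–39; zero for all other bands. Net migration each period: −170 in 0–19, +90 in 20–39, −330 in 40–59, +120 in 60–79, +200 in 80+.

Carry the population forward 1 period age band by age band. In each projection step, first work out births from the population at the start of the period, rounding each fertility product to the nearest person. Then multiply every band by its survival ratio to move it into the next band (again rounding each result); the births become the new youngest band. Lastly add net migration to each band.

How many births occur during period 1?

Numbering the bands 1..5 from youngest to oldest:
[period 1]
Births: 4800 × 0.339 = 1627
Band 2: 4450 × 0.967 = 4303
Band 3: 4800 × 0.983 = 4718
Band 4: 4000 × 0.95 = 3800
Band 5: 11000 × 0.927 + 3000 × 0.658 = 10197 + 1974 = 12171
Net migration: Band 1 − 170 → 1457; Band 2 + 90 → 4393; Band 3 − 330 → 4388; Band 4 + 120 → 3920; Band 5 + 200 → 12371
Population now: 0–19=1457, 20–39=4393, 40–59=4388, 60–79=3920, 80+=12371

1627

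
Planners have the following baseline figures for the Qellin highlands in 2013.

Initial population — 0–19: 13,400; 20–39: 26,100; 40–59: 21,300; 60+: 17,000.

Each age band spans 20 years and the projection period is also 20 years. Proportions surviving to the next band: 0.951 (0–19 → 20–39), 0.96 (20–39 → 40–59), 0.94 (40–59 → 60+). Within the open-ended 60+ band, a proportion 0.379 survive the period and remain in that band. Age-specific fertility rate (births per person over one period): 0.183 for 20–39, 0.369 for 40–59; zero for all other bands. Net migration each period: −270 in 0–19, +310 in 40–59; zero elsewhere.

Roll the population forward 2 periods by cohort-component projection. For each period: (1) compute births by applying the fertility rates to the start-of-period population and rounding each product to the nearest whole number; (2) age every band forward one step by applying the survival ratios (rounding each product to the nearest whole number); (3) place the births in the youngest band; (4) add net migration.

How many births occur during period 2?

11692

After projecting period 1:
Births: 26100 * 0.183 = 4776 ; 21300 * 0.369 = 7860 → total 12636
20–39: 13400 * 0.951 = 12743
40–59: 26100 * 0.96 = 25056
60+: 21300 * 0.94 + 17000 * 0.379 = 20022 + 6443 = 26465
Net migration: 0–19 − 270 → 12366; 40–59 + 310 → 25366
Giving 12366 / 12743 / 25366 / 26465.
After projecting period 2:
Births: 12743 * 0.183 = 2332 ; 25366 * 0.369 = 9360 → total 11692
20–39: 12366 * 0.951 = 11760
40–59: 12743 * 0.96 = 12233
60+: 25366 * 0.94 + 26465 * 0.379 = 23844 + 10030 = 33874
Net migration: 0–19 − 270 → 11422; 40–59 + 310 → 12543
Giving 11422 / 11760 / 12543 / 33874.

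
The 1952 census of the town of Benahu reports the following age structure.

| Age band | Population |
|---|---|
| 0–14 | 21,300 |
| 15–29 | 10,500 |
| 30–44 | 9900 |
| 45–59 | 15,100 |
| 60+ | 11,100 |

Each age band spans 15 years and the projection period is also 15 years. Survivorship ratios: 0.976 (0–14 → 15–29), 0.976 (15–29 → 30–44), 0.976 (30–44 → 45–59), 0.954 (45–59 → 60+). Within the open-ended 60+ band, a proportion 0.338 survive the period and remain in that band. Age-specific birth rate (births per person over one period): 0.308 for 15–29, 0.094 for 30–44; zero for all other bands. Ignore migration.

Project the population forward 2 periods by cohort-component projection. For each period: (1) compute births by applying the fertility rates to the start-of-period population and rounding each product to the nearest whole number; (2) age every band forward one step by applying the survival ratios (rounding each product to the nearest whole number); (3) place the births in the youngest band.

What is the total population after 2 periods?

Numbering the groups 1..5 from youngest to oldest:
After projecting period 1:
Births: 10500 × 0.308 = 3234, 9900 × 0.094 = 931 ⇒ total 4165
Group 2: 21300 × 0.976 = 20789
Group 3: 10500 × 0.976 = 10248
Group 4: 9900 × 0.976 = 9662
Group 5: 15100 × 0.954 + 11100 × 0.338 = 14405 + 3752 = 18157
→ [4165, 20789, 10248, 9662, 18157]
After projecting period 2:
Births: 20789 × 0.308 = 6403, 10248 × 0.094 = 963 ⇒ total 7366
Group 2: 4165 × 0.976 = 4065
Group 3: 20789 × 0.976 = 20290
Group 4: 10248 × 0.976 = 10002
Group 5: 9662 × 0.954 + 18157 × 0.338 = 9218 + 6137 = 15355
→ [7366, 4065, 20290, 10002, 15355]
Total after period 2: 7366 + 4065 + 20290 + 10002 + 15355 = 57078

57078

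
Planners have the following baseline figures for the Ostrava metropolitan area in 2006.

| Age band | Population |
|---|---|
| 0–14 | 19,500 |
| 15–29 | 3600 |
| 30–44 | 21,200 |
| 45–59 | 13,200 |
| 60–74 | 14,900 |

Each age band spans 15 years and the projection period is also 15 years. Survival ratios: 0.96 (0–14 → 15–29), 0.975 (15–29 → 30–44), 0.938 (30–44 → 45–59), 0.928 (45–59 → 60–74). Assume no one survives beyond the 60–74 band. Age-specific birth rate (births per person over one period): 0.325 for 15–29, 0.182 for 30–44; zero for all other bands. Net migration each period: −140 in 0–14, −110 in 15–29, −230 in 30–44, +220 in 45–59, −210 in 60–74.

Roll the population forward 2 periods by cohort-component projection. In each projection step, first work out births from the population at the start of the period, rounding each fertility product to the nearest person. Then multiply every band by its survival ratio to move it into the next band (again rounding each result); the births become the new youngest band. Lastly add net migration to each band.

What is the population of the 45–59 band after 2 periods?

3297

After projecting period 1:
Births: 3600 × 0.325 = 1170, 21200 × 0.182 = 3858 ⇒ total 5028
15–29: 19500 × 0.96 = 18720
30–44: 3600 × 0.975 = 3510
45–59: 21200 × 0.938 = 19886
60–74: 13200 × 0.928 = 12250
Net migration: 0–14 − 140 → 4888; 15–29 − 110 → 18610; 30–44 − 230 → 3280; 45–59 + 220 → 20106; 60–74 − 210 → 12040
Population now: 0–14=4888, 15–29=18610, 30–44=3280, 45–59=20106, 60–74=12040
After projecting period 2:
Births: 18610 × 0.325 = 6048, 3280 × 0.182 = 597 ⇒ total 6645
15–29: 4888 × 0.96 = 4692
30–44: 18610 × 0.975 = 18145
45–59: 3280 × 0.938 = 3077
60–74: 20106 × 0.928 = 18658
Net migration: 0–14 − 140 → 6505; 15–29 − 110 → 4582; 30–44 − 230 → 17915; 45–59 + 220 → 3297; 60–74 − 210 → 18448
Population now: 0–14=6505, 15–29=4582, 30–44=17915, 45–59=3297, 60–74=18448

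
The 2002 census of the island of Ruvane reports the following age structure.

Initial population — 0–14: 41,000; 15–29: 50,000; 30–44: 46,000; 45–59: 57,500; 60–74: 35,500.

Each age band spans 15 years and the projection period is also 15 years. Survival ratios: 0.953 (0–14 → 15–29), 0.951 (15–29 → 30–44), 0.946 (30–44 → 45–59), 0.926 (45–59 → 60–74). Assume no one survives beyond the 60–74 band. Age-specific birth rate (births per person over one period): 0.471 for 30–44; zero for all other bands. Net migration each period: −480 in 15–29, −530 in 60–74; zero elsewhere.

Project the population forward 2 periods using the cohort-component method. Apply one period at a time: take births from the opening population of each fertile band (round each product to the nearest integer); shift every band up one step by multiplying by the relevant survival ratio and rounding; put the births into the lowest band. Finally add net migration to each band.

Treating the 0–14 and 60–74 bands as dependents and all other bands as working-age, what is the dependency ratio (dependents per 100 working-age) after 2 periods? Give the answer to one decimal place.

61.0

Period 1:
Births: 46000 × 0.471 = 21666
15–29: 41000 × 0.953 = 39073
30–44: 50000 × 0.951 = 47550
45–59: 46000 × 0.946 = 43516
60–74: 57500 × 0.926 = 53245
Net migration: 15–29 − 480 → 38593; 60–74 − 530 → 52715
Population now: 0–14=21666, 15–29=38593, 30–44=47550, 45–59=43516, 60–74=52715
Period 2:
Births: 47550 × 0.471 = 22396
15–29: 21666 × 0.953 = 20648
30–44: 38593 × 0.951 = 36702
45–59: 47550 × 0.946 = 44982
60–74: 43516 × 0.926 = 40296
Net migration: 15–29 − 480 → 20168; 60–74 − 530 → 39766
Population now: 0–14=22396, 15–29=20168, 30–44=36702, 45–59=44982, 60–74=39766
Dependents (band 0–14 + band 60–74) = 22396 + 39766 = 62162; working-age = 101852; ratio = 62162/101852 × 100 = 61.0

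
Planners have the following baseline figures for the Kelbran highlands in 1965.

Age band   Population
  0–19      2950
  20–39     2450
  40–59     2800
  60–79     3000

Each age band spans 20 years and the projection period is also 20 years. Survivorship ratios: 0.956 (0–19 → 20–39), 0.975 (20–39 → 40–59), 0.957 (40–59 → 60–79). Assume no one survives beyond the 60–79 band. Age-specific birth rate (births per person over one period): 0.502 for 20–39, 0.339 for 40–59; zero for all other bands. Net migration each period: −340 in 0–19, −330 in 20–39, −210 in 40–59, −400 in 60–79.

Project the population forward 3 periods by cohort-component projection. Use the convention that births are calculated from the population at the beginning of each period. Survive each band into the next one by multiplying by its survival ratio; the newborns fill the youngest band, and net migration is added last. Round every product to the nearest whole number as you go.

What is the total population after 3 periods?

5280

After projecting period 1:
Births: 2450 * 0.502 = 1230 ; 2800 * 0.339 = 949 → 2179
20–39: 2950 * 0.956 = 2820
40–59: 2450 * 0.975 = 2389
60–79: 2800 * 0.957 = 2680
Net migration: 0–19 − 340 → 1839; 20–39 − 330 → 2490; 40–59 − 210 → 2179; 60–79 − 400 → 2280
→ [1839, 2490, 2179, 2280]
After projecting period 2:
Births: 2490 * 0.502 = 1250 ; 2179 * 0.339 = 739 → 1989
20–39: 1839 * 0.956 = 1758
40–59: 2490 * 0.975 = 2428
60–79: 2179 * 0.957 = 2085
Net migration: 0–19 − 340 → 1649; 20–39 − 330 → 1428; 40–59 − 210 → 2218; 60–79 − 400 → 1685
→ [1649, 1428, 2218, 1685]
After projecting period 3:
Births: 1428 * 0.502 = 717 ; 2218 * 0.339 = 752 → 1469
20–39: 1649 * 0.956 = 1576
40–59: 1428 * 0.975 = 1392
60–79: 2218 * 0.957 = 2123
Net migration: 0–19 − 340 → 1129; 20–39 − 330 → 1246; 40–59 − 210 → 1182; 60–79 − 400 → 1723
→ [1129, 1246, 1182, 1723]
Total after period 3: 1129 + 1246 + 1182 + 1723 = 5280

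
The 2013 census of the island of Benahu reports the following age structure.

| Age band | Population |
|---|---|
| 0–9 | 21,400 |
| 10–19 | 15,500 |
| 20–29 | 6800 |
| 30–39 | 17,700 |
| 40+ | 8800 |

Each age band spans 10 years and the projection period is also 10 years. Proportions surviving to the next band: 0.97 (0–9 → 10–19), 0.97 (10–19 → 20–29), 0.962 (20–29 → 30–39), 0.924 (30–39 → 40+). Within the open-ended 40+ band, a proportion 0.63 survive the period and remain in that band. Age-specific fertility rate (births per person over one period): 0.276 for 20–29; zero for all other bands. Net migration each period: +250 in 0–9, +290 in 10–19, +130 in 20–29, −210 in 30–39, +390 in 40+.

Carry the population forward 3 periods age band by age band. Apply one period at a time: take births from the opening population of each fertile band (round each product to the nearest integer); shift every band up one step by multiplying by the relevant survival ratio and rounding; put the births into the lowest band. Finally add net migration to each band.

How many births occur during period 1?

Period 1:
Births: 6800 × 0.276 = 1877
10–19: 21400 × 0.97 = 20758
20–29: 15500 × 0.97 = 15035
30–39: 6800 × 0.962 = 6542
40+: 17700 × 0.924 + 8800 × 0.63 = 16355 + 5544 = 21899
Net migration: 0–9 + 250 → 2127; 10–19 + 290 → 21048; 20–29 + 130 → 15165; 30–39 − 210 → 6332; 40+ + 390 → 22289
Giving 2127 / 21048 / 15165 / 6332 / 22289.

1877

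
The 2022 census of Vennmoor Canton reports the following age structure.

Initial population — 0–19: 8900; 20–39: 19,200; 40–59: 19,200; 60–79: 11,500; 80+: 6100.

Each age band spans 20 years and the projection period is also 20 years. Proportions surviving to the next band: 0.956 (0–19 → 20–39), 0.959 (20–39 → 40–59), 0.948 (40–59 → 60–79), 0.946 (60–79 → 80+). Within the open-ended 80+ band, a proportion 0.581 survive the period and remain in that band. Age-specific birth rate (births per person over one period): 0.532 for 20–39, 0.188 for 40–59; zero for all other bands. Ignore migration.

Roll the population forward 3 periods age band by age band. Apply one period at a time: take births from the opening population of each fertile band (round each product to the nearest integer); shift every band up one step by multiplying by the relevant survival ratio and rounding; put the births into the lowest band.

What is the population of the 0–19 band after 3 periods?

8565

Period 1.
Births: 19200 * 0.532 = 10214  |  19200 * 0.188 = 3610 → 13824
20–39: 8900 * 0.956 = 8508
40–59: 19200 * 0.959 = 18413
60–79: 19200 * 0.948 = 18202
80+: 11500 * 0.946 + 6100 * 0.581 = 10879 + 3544 = 14423
→ [13824, 8508, 18413, 18202, 14423]
Period 2.
Births: 8508 * 0.532 = 4526  |  18413 * 0.188 = 3462 → 7988
20–39: 13824 * 0.956 = 13216
40–59: 8508 * 0.959 = 8159
60–79: 18413 * 0.948 = 17456
80+: 18202 * 0.946 + 14423 * 0.581 = 17219 + 8380 = 25599
→ [7988, 13216, 8159, 17456, 25599]
Period 3.
Births: 13216 * 0.532 = 7031  |  8159 * 0.188 = 1534 → 8565
20–39: 7988 * 0.956 = 7637
40–59: 13216 * 0.959 = 12674
60–79: 8159 * 0.948 = 7735
80+: 17456 * 0.946 + 25599 * 0.581 = 16513 + 14873 = 31386
→ [8565, 7637, 12674, 7735, 31386]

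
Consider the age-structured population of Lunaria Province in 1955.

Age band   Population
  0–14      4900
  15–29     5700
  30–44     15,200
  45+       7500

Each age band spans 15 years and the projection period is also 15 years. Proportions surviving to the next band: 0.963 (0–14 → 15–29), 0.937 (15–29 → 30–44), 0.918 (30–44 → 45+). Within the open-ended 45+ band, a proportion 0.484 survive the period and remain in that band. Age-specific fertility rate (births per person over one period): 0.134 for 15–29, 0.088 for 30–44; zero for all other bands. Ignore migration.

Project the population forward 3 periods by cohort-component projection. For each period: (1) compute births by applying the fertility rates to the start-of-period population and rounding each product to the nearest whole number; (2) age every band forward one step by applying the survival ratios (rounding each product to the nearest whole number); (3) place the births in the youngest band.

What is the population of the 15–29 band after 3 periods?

— Period 1 —
Births: 5700 * 0.134 = 764  |  15200 * 0.088 = 1338 — total 2102
15–29: 4900 * 0.963 = 4719
30–44: 5700 * 0.937 = 5341
45+: 15200 * 0.918 + 7500 * 0.484 = 13954 + 3630 = 17584
End of period: [2102, 4719, 5341, 17584]
— Period 2 —
Births: 4719 * 0.134 = 632  |  5341 * 0.088 = 470 — total 1102
15–29: 2102 * 0.963 = 2024
30–44: 4719 * 0.937 = 4422
45+: 5341 * 0.918 + 17584 * 0.484 = 4903 + 8511 = 13414
End of period: [1102, 2024, 4422, 13414]
— Period 3 —
Births: 2024 * 0.134 = 271  |  4422 * 0.088 = 389 — total 660
15–29: 1102 * 0.963 = 1061
30–44: 2024 * 0.937 = 1896
45+: 4422 * 0.918 + 13414 * 0.484 = 4059 + 6492 = 10551
End of period: [660, 1061, 1896, 10551]

1061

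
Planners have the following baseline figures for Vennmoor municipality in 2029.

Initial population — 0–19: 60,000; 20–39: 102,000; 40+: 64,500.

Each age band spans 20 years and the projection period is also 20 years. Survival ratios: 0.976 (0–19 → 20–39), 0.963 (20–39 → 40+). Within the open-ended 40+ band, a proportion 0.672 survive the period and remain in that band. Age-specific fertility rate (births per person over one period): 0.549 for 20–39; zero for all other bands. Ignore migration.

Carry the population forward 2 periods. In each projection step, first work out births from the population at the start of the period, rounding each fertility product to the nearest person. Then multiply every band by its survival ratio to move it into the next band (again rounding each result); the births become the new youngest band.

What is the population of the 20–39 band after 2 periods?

54654

Let group 1 be 0–19 through group 3 = 40+.
[period 1]
Births: 102000 × 0.549 = 55998
Group 2: 60000 × 0.976 = 58560
Group 3: 102000 × 0.963 + 64500 × 0.672 = 98226 + 43344 = 141570
Population now: 0–19=55998, 20–39=58560, 40+=141570
[period 2]
Births: 58560 × 0.549 = 32149
Group 2: 55998 × 0.976 = 54654
Group 3: 58560 × 0.963 + 141570 × 0.672 = 56393 + 95135 = 151528
Population now: 0–19=32149, 20–39=54654, 40+=151528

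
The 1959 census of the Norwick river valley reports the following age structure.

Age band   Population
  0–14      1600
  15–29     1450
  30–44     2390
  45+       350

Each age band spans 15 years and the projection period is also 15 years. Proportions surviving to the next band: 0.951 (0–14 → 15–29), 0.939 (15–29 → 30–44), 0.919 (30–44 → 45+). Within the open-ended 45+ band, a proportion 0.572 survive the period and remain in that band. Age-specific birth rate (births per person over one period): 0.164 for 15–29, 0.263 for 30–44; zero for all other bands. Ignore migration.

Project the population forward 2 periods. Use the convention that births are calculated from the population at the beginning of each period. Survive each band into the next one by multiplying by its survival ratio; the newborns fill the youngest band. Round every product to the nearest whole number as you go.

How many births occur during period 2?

[period 1]
Births: 1450 × 0.164 = 238  |  2390 × 0.263 = 629 — total 867
15–29: 1600 × 0.951 = 1522
30–44: 1450 × 0.939 = 1362
45+: 2390 × 0.919 + 350 × 0.572 = 2196 + 200 = 2396
End of period: [867, 1522, 1362, 2396]
[period 2]
Births: 1522 × 0.164 = 250  |  1362 × 0.263 = 358 — total 608
15–29: 867 × 0.951 = 825
30–44: 1522 × 0.939 = 1429
45+: 1362 × 0.919 + 2396 × 0.572 = 1252 + 1371 = 2623
End of period: [608, 825, 1429, 2623]

608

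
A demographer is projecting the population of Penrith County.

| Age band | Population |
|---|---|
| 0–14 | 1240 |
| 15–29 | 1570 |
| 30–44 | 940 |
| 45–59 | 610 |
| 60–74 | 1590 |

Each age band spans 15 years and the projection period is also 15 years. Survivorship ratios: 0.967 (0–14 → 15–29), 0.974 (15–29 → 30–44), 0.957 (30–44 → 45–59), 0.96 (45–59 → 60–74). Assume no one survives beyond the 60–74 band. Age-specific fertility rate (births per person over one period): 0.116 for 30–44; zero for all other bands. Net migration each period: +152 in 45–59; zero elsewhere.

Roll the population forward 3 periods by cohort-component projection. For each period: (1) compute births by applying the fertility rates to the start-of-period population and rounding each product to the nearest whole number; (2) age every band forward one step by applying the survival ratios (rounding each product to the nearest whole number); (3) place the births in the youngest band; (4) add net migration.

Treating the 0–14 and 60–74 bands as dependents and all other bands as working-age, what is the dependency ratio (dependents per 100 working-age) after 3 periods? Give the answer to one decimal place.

Let band 1 be 0–14 through band 5 = 60–74.
Period 1.
Births: 940 * 0.116 = 109
Band 2: 1240 * 0.967 = 1199
Band 3: 1570 * 0.974 = 1529
Band 4: 940 * 0.957 = 900
Band 5: 610 * 0.96 = 586
Net migration: Band 4 + 152 → 1052
End of period: [109, 1199, 1529, 1052, 586]
Period 2.
Births: 1529 * 0.116 = 177
Band 2: 109 * 0.967 = 105
Band 3: 1199 * 0.974 = 1168
Band 4: 1529 * 0.957 = 1463
Band 5: 1052 * 0.96 = 1010
Net migration: Band 4 + 152 → 1615
End of period: [177, 105, 1168, 1615, 1010]
Period 3.
Births: 1168 * 0.116 = 135
Band 2: 177 * 0.967 = 171
Band 3: 105 * 0.974 = 102
Band 4: 1168 * 0.957 = 1118
Band 5: 1615 * 0.96 = 1550
Net migration: Band 4 + 152 → 1270
End of period: [135, 171, 102, 1270, 1550]
Dependents (band 0–14 + band 60–74) = 135 + 1550 = 1685; working-age = 1543; ratio = 1685/1543 × 100 = 109.2

109.2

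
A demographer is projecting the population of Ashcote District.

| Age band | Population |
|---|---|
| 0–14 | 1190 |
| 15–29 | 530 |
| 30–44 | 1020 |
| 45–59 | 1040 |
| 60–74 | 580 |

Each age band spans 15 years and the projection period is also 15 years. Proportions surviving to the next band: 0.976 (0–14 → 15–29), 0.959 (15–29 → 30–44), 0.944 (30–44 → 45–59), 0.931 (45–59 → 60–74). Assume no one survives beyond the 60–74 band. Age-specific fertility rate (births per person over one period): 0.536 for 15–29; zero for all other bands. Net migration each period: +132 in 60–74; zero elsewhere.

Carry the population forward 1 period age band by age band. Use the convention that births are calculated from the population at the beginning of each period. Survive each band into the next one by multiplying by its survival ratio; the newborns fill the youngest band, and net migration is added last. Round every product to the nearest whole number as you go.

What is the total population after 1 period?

4016

(Groups numbered youngest = 1 to oldest = 5.)
Period 1:
Births: 530 × 0.536 = 284
Group 2: 1190 × 0.976 = 1161
Group 3: 530 × 0.959 = 508
Group 4: 1020 × 0.944 = 963
Group 5: 1040 × 0.931 = 968
Net migration: Group 5 + 132 → 1100
→ [284, 1161, 508, 963, 1100]
Total after period 1: 284 + 1161 + 508 + 963 + 1100 = 4016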